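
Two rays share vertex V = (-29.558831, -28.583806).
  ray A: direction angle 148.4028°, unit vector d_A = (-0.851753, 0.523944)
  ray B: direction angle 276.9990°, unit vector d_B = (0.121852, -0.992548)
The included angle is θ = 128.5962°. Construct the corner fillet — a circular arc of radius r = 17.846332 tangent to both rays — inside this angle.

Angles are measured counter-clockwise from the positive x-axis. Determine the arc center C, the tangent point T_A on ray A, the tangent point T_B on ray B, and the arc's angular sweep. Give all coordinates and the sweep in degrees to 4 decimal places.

center=(-46.2255,-39.2840) T_A=(-36.8750,-24.0833) T_B=(-28.5122,-37.1094) sweep=51.4038

bisector direction at 212.7009° = (-0.841502,-0.540254)
center distance |VC| = r/sin(θ/2) = 17.846332/sin(64.2981°) = 19.805873
C = V + |VC|·bis = (-46.2255,-39.2840)
T_A = V + ((C−V)·d_A)·d_A = V + 8.5896·d_A = (-36.8750,-24.0833)
T_B = V + ((C−V)·d_B)·d_B = V + 8.5896·d_B = (-28.5122,-37.1094)
sweep = 180° − θ = 51.4038°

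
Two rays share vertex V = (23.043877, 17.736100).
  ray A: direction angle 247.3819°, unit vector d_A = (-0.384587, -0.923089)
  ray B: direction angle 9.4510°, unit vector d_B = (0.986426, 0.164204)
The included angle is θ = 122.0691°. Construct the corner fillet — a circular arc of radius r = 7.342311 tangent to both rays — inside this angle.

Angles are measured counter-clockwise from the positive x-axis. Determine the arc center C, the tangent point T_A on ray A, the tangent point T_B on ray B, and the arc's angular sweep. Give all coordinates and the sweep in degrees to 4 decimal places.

bisector direction at 308.4164° = (0.621373,-0.783515)
center distance |VC| = r/sin(θ/2) = 7.342311/sin(61.0346°) = 8.392058
C = V + |VC|·bis = (28.2585,11.1608)
T_A = V + ((C−V)·d_A)·d_A = V + 4.0641·d_A = (21.4809,13.9846)
T_B = V + ((C−V)·d_B)·d_B = V + 4.0641·d_B = (27.0528,18.4034)
sweep = 180° − θ = 57.9309°

center=(28.2585,11.1608) T_A=(21.4809,13.9846) T_B=(27.0528,18.4034) sweep=57.9309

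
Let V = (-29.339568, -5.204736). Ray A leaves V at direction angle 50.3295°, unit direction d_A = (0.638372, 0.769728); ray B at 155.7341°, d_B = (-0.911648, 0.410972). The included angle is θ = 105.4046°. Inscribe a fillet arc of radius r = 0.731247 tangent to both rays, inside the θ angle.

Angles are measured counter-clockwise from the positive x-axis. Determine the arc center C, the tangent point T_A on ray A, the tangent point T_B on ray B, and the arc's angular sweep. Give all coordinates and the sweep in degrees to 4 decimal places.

center=(-29.5468,-4.3092) T_A=(-28.9840,-4.7760) T_B=(-29.8474,-4.9758) sweep=74.5954

bisector direction at 103.0318° = (-0.225492,0.974245)
center distance |VC| = r/sin(θ/2) = 0.731247/sin(52.7023°) = 0.919232
C = V + |VC|·bis = (-29.5468,-4.3092)
T_A = V + ((C−V)·d_A)·d_A = V + 0.5570·d_A = (-28.9840,-4.7760)
T_B = V + ((C−V)·d_B)·d_B = V + 0.5570·d_B = (-29.8474,-4.9758)
sweep = 180° − θ = 74.5954°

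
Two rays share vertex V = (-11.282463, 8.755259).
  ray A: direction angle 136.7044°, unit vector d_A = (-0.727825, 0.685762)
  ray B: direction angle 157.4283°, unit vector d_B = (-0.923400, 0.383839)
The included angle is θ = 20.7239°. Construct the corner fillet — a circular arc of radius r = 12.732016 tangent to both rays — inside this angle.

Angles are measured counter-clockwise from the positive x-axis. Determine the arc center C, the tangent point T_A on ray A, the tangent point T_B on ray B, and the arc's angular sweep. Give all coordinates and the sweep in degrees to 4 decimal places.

center=(-70.6933,47.2394) T_A=(-61.9622,56.5061) T_B=(-75.5804,35.4826) sweep=159.2761

bisector direction at 147.0663° = (-0.839301,0.543667)
center distance |VC| = r/sin(θ/2) = 12.732016/sin(10.3620°) = 70.786151
C = V + |VC|·bis = (-70.6933,47.2394)
T_A = V + ((C−V)·d_A)·d_A = V + 69.6317·d_A = (-61.9622,56.5061)
T_B = V + ((C−V)·d_B)·d_B = V + 69.6317·d_B = (-75.5804,35.4826)
sweep = 180° − θ = 159.2761°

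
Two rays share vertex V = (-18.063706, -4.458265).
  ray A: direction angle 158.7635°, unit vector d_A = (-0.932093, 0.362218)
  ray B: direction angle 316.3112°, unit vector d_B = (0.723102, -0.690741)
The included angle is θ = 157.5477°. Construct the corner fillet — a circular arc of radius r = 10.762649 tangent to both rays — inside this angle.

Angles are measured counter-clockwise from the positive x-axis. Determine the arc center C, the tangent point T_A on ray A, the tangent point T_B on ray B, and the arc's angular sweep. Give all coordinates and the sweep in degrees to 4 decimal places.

bisector direction at 237.5373° = (-0.536750,-0.843742)
center distance |VC| = r/sin(θ/2) = 10.762649/sin(78.7738°) = 10.972594
C = V + |VC|·bis = (-23.9532,-13.7163)
T_A = V + ((C−V)·d_A)·d_A = V + 2.1362·d_A = (-20.0548,-3.6845)
T_B = V + ((C−V)·d_B)·d_B = V + 2.1362·d_B = (-16.5190,-5.9338)
sweep = 180° − θ = 22.4523°

center=(-23.9532,-13.7163) T_A=(-20.0548,-3.6845) T_B=(-16.5190,-5.9338) sweep=22.4523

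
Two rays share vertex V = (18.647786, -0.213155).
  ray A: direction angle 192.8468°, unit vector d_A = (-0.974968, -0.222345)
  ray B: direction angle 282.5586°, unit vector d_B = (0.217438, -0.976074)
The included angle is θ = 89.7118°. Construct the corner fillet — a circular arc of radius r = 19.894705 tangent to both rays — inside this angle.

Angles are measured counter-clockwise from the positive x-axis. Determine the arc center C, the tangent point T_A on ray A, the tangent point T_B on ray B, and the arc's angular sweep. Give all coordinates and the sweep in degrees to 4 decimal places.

bisector direction at 237.7027° = (-0.534313,-0.845287)
center distance |VC| = r/sin(θ/2) = 19.894705/sin(44.8559°) = 28.206390
C = V + |VC|·bis = (3.5768,-24.0557)
T_A = V + ((C−V)·d_A)·d_A = V + 19.9950·d_A = (-0.8467,-4.6589)
T_B = V + ((C−V)·d_B)·d_B = V + 19.9950·d_B = (22.9955,-19.7298)
sweep = 180° − θ = 90.2882°

center=(3.5768,-24.0557) T_A=(-0.8467,-4.6589) T_B=(22.9955,-19.7298) sweep=90.2882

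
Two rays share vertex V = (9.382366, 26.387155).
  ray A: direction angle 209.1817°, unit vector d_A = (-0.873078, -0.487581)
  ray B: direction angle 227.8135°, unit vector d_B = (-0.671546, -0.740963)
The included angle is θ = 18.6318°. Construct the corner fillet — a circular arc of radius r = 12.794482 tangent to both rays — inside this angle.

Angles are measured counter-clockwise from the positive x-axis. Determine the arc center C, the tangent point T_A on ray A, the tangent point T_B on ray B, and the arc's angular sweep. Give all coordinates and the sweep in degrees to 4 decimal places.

bisector direction at 218.4976° = (-0.782634,-0.622482)
center distance |VC| = r/sin(θ/2) = 12.794482/sin(9.3159°) = 79.037965
C = V + |VC|·bis = (-52.4755,-22.8125)
T_A = V + ((C−V)·d_A)·d_A = V + 77.9955·d_A = (-58.7138,-11.6420)
T_B = V + ((C−V)·d_B)·d_B = V + 77.9955·d_B = (-42.9952,-31.4046)
sweep = 180° − θ = 161.3682°

center=(-52.4755,-22.8125) T_A=(-58.7138,-11.6420) T_B=(-42.9952,-31.4046) sweep=161.3682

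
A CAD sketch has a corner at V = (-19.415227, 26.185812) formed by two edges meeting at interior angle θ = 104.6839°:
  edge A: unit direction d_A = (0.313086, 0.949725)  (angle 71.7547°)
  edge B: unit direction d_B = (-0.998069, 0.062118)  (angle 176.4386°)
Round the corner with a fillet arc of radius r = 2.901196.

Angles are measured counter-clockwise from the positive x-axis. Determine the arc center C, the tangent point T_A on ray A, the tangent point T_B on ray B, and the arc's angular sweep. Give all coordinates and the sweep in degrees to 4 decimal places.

bisector direction at 124.0966° = (-0.560591,0.828093)
center distance |VC| = r/sin(θ/2) = 2.901196/sin(52.3419°) = 3.664648
C = V + |VC|·bis = (-21.4696,29.2205)
T_A = V + ((C−V)·d_A)·d_A = V + 2.2389·d_A = (-18.7143,28.3122)
T_B = V + ((C−V)·d_B)·d_B = V + 2.2389·d_B = (-21.6498,26.3249)
sweep = 180° − θ = 75.3161°

center=(-21.4696,29.2205) T_A=(-18.7143,28.3122) T_B=(-21.6498,26.3249) sweep=75.3161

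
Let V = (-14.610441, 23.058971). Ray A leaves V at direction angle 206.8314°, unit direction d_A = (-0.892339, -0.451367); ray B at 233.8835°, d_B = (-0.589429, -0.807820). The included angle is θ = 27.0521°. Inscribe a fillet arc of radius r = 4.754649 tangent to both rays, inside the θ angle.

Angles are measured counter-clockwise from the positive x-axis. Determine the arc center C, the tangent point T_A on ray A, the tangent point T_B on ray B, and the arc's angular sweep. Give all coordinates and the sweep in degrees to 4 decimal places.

center=(-30.1014,9.8950) T_A=(-32.2475,14.1377) T_B=(-26.2605,7.0924) sweep=152.9479

bisector direction at 220.3575° = (-0.762019,-0.647554)
center distance |VC| = r/sin(θ/2) = 4.754649/sin(13.5260°) = 20.328792
C = V + |VC|·bis = (-30.1014,9.8950)
T_A = V + ((C−V)·d_A)·d_A = V + 19.7649·d_A = (-32.2475,14.1377)
T_B = V + ((C−V)·d_B)·d_B = V + 19.7649·d_B = (-26.2605,7.0924)
sweep = 180° − θ = 152.9479°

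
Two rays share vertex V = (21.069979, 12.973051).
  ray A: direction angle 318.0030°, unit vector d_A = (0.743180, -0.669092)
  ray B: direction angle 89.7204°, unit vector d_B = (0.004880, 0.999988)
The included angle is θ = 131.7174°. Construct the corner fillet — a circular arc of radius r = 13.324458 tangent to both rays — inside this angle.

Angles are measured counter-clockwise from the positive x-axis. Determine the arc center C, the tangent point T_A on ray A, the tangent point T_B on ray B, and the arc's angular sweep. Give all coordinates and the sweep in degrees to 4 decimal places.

center=(34.4234,18.8798) T_A=(25.5081,8.9773) T_B=(21.0991,18.9448) sweep=48.2826

bisector direction at 23.8617° = (0.914525,0.404530)
center distance |VC| = r/sin(θ/2) = 13.324458/sin(65.8587°) = 14.601512
C = V + |VC|·bis = (34.4234,18.8798)
T_A = V + ((C−V)·d_A)·d_A = V + 5.9718·d_A = (25.5081,8.9773)
T_B = V + ((C−V)·d_B)·d_B = V + 5.9718·d_B = (21.0991,18.9448)
sweep = 180° − θ = 48.2826°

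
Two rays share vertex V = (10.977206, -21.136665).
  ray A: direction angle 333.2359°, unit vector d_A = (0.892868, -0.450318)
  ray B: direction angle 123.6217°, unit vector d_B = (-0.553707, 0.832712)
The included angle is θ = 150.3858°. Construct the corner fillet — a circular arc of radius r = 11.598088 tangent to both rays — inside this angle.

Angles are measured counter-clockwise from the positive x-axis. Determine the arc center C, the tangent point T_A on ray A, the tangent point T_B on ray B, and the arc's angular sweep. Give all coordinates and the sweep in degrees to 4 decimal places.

bisector direction at 48.4288° = (0.663550,0.748132)
center distance |VC| = r/sin(θ/2) = 11.598088/sin(75.1929°) = 11.996470
C = V + |VC|·bis = (18.9375,-12.1617)
T_A = V + ((C−V)·d_A)·d_A = V + 3.0659·d_A = (13.7146,-22.5173)
T_B = V + ((C−V)·d_B)·d_B = V + 3.0659·d_B = (9.2796,-18.5837)
sweep = 180° − θ = 29.6142°

center=(18.9375,-12.1617) T_A=(13.7146,-22.5173) T_B=(9.2796,-18.5837) sweep=29.6142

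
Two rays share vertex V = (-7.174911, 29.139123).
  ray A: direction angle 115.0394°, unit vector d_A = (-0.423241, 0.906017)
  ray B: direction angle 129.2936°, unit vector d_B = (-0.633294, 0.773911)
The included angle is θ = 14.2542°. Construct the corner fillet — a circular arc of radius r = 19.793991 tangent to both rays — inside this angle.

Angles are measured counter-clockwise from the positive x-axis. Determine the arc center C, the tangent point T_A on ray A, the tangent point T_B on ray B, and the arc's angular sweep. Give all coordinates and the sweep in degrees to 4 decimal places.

center=(-92.1099,164.1886) T_A=(-74.1762,172.5663) T_B=(-107.4287,151.6532) sweep=165.7458

bisector direction at 122.1665° = (-0.532381,0.846505)
center distance |VC| = r/sin(θ/2) = 19.793991/sin(7.1271°) = 159.537843
C = V + |VC|·bis = (-92.1099,164.1886)
T_A = V + ((C−V)·d_A)·d_A = V + 158.3052·d_A = (-74.1762,172.5663)
T_B = V + ((C−V)·d_B)·d_B = V + 158.3052·d_B = (-107.4287,151.6532)
sweep = 180° − θ = 165.7458°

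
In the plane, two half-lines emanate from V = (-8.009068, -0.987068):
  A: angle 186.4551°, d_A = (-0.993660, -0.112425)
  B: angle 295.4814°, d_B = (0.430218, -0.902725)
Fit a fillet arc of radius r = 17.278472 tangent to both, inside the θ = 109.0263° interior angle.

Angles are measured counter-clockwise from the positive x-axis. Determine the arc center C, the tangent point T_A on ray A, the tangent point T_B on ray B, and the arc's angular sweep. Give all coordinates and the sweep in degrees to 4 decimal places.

center=(-18.3071,-19.5409) T_A=(-20.2496,-2.3720) T_B=(-2.7094,-12.1074) sweep=70.9737

bisector direction at 240.9682° = (-0.485294,-0.874351)
center distance |VC| = r/sin(θ/2) = 17.278472/sin(54.5132°) = 21.220139
C = V + |VC|·bis = (-18.3071,-19.5409)
T_A = V + ((C−V)·d_A)·d_A = V + 12.3186·d_A = (-20.2496,-2.3720)
T_B = V + ((C−V)·d_B)·d_B = V + 12.3186·d_B = (-2.7094,-12.1074)
sweep = 180° − θ = 70.9737°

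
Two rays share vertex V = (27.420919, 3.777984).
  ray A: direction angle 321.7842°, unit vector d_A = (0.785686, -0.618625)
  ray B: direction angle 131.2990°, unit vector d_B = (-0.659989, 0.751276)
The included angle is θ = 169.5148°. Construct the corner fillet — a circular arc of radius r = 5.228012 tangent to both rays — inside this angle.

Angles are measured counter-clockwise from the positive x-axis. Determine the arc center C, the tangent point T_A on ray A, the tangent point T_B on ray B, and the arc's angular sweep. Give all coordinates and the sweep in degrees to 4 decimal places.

bisector direction at 46.5416° = (0.687828,0.725874)
center distance |VC| = r/sin(θ/2) = 5.228012/sin(84.7574°) = 5.249974
C = V + |VC|·bis = (31.0320,7.5888)
T_A = V + ((C−V)·d_A)·d_A = V + 0.4797·d_A = (27.7978,3.4812)
T_B = V + ((C−V)·d_B)·d_B = V + 0.4797·d_B = (27.1043,4.1384)
sweep = 180° − θ = 10.4852°

center=(31.0320,7.5888) T_A=(27.7978,3.4812) T_B=(27.1043,4.1384) sweep=10.4852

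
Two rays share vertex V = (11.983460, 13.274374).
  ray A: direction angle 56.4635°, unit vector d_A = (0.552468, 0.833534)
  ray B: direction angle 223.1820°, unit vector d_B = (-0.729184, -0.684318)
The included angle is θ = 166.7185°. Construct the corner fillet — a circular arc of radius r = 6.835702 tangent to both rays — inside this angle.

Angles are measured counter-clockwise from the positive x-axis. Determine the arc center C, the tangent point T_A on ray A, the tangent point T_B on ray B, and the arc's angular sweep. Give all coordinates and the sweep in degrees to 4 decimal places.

bisector direction at 139.8228° = (-0.764052,0.645154)
center distance |VC| = r/sin(θ/2) = 6.835702/sin(83.3593°) = 6.881874
C = V + |VC|·bis = (6.7253,17.7142)
T_A = V + ((C−V)·d_A)·d_A = V + 0.7958·d_A = (12.4231,13.9377)
T_B = V + ((C−V)·d_B)·d_B = V + 0.7958·d_B = (11.4031,12.7298)
sweep = 180° − θ = 13.2815°

center=(6.7253,17.7142) T_A=(12.4231,13.9377) T_B=(11.4031,12.7298) sweep=13.2815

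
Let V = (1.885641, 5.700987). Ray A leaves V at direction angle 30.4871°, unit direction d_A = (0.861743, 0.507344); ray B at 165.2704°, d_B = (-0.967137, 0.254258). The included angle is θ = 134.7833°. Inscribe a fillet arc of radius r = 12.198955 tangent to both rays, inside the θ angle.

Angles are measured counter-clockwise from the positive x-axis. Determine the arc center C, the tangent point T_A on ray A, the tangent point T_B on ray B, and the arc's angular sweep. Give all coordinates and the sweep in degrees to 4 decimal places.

center=(0.0742,18.7907) T_A=(6.2633,8.2783) T_B=(-3.0274,6.9926) sweep=45.2167

bisector direction at 97.8788° = (-0.137077,0.990560)
center distance |VC| = r/sin(θ/2) = 12.198955/sin(67.3916°) = 13.214428
C = V + |VC|·bis = (0.0742,18.7907)
T_A = V + ((C−V)·d_A)·d_A = V + 5.0800·d_A = (6.2633,8.2783)
T_B = V + ((C−V)·d_B)·d_B = V + 5.0800·d_B = (-3.0274,6.9926)
sweep = 180° − θ = 45.2167°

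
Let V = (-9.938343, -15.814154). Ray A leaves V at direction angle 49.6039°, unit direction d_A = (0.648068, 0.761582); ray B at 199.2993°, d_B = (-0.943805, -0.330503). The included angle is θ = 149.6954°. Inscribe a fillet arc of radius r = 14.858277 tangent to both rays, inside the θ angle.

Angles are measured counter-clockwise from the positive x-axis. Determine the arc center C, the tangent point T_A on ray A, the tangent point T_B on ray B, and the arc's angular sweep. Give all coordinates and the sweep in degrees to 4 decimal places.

bisector direction at 124.4516° = (-0.565710,0.824604)
center distance |VC| = r/sin(θ/2) = 14.858277/sin(74.8477°) = 15.393439
C = V + |VC|·bis = (-18.6466,-3.1207)
T_A = V + ((C−V)·d_A)·d_A = V + 4.0236·d_A = (-7.3308,-12.7498)
T_B = V + ((C−V)·d_B)·d_B = V + 4.0236·d_B = (-13.7359,-17.1440)
sweep = 180° − θ = 30.3046°

center=(-18.6466,-3.1207) T_A=(-7.3308,-12.7498) T_B=(-13.7359,-17.1440) sweep=30.3046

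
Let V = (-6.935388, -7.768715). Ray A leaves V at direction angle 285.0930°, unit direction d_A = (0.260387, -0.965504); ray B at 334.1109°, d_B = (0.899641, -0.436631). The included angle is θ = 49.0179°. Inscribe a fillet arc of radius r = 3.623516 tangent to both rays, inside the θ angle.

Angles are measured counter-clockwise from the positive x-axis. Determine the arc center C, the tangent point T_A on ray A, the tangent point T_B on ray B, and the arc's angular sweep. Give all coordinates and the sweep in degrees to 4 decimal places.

bisector direction at 309.6019° = (0.637450,-0.770492)
center distance |VC| = r/sin(θ/2) = 3.623516/sin(24.5089°) = 8.734829
C = V + |VC|·bis = (-1.3674,-14.4988)
T_A = V + ((C−V)·d_A)·d_A = V + 7.9478·d_A = (-4.8659,-15.4423)
T_B = V + ((C−V)·d_B)·d_B = V + 7.9478·d_B = (0.2148,-11.2390)
sweep = 180° − θ = 130.9821°

center=(-1.3674,-14.4988) T_A=(-4.8659,-15.4423) T_B=(0.2148,-11.2390) sweep=130.9821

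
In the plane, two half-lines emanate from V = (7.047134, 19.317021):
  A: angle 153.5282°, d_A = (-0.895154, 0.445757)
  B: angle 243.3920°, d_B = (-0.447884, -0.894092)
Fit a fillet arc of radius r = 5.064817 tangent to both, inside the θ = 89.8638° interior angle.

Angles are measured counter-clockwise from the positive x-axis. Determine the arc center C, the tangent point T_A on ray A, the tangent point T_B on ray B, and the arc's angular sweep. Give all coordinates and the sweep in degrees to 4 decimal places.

center=(0.2449,17.0463) T_A=(2.5026,21.5801) T_B=(4.7733,14.7778) sweep=90.1362

bisector direction at 198.4601° = (-0.948544,-0.316644)
center distance |VC| = r/sin(θ/2) = 5.064817/sin(44.9319°) = 7.171261
C = V + |VC|·bis = (0.2449,17.0463)
T_A = V + ((C−V)·d_A)·d_A = V + 5.0769·d_A = (2.5026,21.5801)
T_B = V + ((C−V)·d_B)·d_B = V + 5.0769·d_B = (4.7733,14.7778)
sweep = 180° − θ = 90.1362°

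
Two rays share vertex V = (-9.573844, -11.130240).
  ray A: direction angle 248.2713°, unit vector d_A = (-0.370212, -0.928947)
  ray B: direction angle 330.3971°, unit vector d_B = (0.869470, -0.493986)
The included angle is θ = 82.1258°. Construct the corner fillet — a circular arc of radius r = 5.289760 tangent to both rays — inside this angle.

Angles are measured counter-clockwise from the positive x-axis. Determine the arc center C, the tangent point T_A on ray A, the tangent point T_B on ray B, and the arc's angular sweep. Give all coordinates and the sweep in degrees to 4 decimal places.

bisector direction at 289.3342° = (0.331078,-0.943603)
center distance |VC| = r/sin(θ/2) = 5.289760/sin(41.0629°) = 8.052768
C = V + |VC|·bis = (-6.9078,-18.7289)
T_A = V + ((C−V)·d_A)·d_A = V + 6.0717·d_A = (-11.8217,-16.7705)
T_B = V + ((C−V)·d_B)·d_B = V + 6.0717·d_B = (-4.2947,-14.1296)
sweep = 180° − θ = 97.8742°

center=(-6.9078,-18.7289) T_A=(-11.8217,-16.7705) T_B=(-4.2947,-14.1296) sweep=97.8742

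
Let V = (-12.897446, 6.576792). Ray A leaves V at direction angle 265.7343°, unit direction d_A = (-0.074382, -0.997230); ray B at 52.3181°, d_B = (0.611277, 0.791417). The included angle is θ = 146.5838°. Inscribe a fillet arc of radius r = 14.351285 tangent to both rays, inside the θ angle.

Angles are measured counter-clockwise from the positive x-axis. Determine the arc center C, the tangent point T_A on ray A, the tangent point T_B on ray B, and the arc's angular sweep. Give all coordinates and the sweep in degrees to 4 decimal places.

bisector direction at 339.0262° = (0.933744,-0.357941)
center distance |VC| = r/sin(θ/2) = 14.351285/sin(73.2919°) = 14.983876
C = V + |VC|·bis = (1.0937,1.2134)
T_A = V + ((C−V)·d_A)·d_A = V + 4.3078·d_A = (-13.2179,2.2809)
T_B = V + ((C−V)·d_B)·d_B = V + 4.3078·d_B = (-10.2642,9.9861)
sweep = 180° − θ = 33.4162°

center=(1.0937,1.2134) T_A=(-13.2179,2.2809) T_B=(-10.2642,9.9861) sweep=33.4162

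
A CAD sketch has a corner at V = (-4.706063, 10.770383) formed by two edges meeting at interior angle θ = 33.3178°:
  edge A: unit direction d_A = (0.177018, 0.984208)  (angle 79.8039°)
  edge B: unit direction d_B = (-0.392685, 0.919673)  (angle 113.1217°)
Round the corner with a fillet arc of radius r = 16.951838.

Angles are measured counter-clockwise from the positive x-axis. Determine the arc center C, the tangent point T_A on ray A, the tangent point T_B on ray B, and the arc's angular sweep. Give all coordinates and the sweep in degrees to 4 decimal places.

center=(-11.3620,69.5275) T_A=(5.3222,66.5268) T_B=(-26.9521,62.8708) sweep=146.6822

bisector direction at 96.4628° = (-0.112558,0.993645)
center distance |VC| = r/sin(θ/2) = 16.951838/sin(16.6589°) = 59.132936
C = V + |VC|·bis = (-11.3620,69.5275)
T_A = V + ((C−V)·d_A)·d_A = V + 56.6510·d_A = (5.3222,66.5268)
T_B = V + ((C−V)·d_B)·d_B = V + 56.6510·d_B = (-26.9521,62.8708)
sweep = 180° − θ = 146.6822°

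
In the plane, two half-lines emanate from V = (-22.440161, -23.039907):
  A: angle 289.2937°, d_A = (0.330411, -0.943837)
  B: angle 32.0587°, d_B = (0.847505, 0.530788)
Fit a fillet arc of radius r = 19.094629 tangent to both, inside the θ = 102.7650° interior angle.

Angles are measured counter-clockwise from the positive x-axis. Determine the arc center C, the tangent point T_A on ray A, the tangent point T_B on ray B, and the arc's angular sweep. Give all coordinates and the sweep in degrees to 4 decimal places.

center=(0.6217,-31.1268) T_A=(-17.4005,-37.4359) T_B=(-9.5135,-14.9440) sweep=77.2350

bisector direction at 340.6762° = (0.943664,-0.330906)
center distance |VC| = r/sin(θ/2) = 19.094629/sin(51.3825°) = 24.438626
C = V + |VC|·bis = (0.6217,-31.1268)
T_A = V + ((C−V)·d_A)·d_A = V + 15.2526·d_A = (-17.4005,-37.4359)
T_B = V + ((C−V)·d_B)·d_B = V + 15.2526·d_B = (-9.5135,-14.9440)
sweep = 180° − θ = 77.2350°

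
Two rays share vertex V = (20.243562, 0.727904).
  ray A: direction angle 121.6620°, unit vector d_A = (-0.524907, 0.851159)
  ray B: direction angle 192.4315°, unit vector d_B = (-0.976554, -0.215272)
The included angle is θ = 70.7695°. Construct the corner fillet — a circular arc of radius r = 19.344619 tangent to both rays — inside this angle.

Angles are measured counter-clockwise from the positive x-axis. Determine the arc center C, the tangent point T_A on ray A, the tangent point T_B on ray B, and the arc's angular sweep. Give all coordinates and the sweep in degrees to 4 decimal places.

bisector direction at 157.0468° = (-0.920823,0.389980)
center distance |VC| = r/sin(θ/2) = 19.344619/sin(35.3847°) = 33.406692
C = V + |VC|·bis = (-10.5181,13.7558)
T_A = V + ((C−V)·d_A)·d_A = V + 27.2359·d_A = (5.9473,23.9100)
T_B = V + ((C−V)·d_B)·d_B = V + 27.2359·d_B = (-6.3537,-5.1352)
sweep = 180° − θ = 109.2305°

center=(-10.5181,13.7558) T_A=(5.9473,23.9100) T_B=(-6.3537,-5.1352) sweep=109.2305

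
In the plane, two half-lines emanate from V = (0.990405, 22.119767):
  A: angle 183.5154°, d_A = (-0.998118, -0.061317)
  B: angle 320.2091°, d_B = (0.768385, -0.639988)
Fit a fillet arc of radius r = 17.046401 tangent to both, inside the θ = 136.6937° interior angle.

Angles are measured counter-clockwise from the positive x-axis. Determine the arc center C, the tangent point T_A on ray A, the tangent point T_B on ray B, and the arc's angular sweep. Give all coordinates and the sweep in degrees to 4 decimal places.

center=(-4.7191,4.6905) T_A=(-5.7643,21.7048) T_B=(6.1904,17.7887) sweep=43.3063

bisector direction at 251.8622° = (-0.311303,-0.950311)
center distance |VC| = r/sin(θ/2) = 17.046401/sin(68.3469°) = 18.340614
C = V + |VC|·bis = (-4.7191,4.6905)
T_A = V + ((C−V)·d_A)·d_A = V + 6.7674·d_A = (-5.7643,21.7048)
T_B = V + ((C−V)·d_B)·d_B = V + 6.7674·d_B = (6.1904,17.7887)
sweep = 180° − θ = 43.3063°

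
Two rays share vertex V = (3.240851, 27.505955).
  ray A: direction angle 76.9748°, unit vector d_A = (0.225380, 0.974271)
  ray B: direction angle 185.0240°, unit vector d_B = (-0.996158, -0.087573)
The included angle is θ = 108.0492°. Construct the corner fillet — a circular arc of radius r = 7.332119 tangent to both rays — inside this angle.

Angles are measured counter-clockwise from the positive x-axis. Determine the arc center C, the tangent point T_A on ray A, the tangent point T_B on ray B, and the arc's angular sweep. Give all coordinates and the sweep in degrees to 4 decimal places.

center=(-2.7031,34.3438) T_A=(4.4404,32.6913) T_B=(-2.0610,27.0399) sweep=71.9508

bisector direction at 130.9994° = (-0.656051,0.754716)
center distance |VC| = r/sin(θ/2) = 7.332119/sin(54.0246°) = 9.060172
C = V + |VC|·bis = (-2.7031,34.3438)
T_A = V + ((C−V)·d_A)·d_A = V + 5.3223·d_A = (4.4404,32.6913)
T_B = V + ((C−V)·d_B)·d_B = V + 5.3223·d_B = (-2.0610,27.0399)
sweep = 180° − θ = 71.9508°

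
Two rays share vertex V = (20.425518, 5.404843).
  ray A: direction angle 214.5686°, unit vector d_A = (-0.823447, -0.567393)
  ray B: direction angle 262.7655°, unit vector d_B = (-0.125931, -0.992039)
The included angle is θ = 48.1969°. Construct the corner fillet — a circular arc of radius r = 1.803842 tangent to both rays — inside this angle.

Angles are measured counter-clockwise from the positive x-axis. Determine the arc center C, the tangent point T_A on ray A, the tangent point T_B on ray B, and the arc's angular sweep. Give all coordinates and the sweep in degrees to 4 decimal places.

center=(18.1282,1.6313) T_A=(17.1047,3.1166) T_B=(19.9177,1.4041) sweep=131.8031

bisector direction at 238.6670° = (-0.520010,-0.854160)
center distance |VC| = r/sin(θ/2) = 1.803842/sin(24.0984°) = 4.417871
C = V + |VC|·bis = (18.1282,1.6313)
T_A = V + ((C−V)·d_A)·d_A = V + 4.0328·d_A = (17.1047,3.1166)
T_B = V + ((C−V)·d_B)·d_B = V + 4.0328·d_B = (19.9177,1.4041)
sweep = 180° − θ = 131.8031°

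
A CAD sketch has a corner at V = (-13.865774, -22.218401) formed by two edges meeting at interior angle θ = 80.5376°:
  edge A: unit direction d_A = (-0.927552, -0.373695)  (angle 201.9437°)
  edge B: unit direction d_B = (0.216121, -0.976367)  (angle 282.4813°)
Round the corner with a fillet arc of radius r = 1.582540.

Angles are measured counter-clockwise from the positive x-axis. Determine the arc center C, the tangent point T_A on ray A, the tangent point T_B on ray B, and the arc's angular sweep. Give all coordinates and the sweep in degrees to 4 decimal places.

bisector direction at 242.2125° = (-0.466194,-0.884683)
center distance |VC| = r/sin(θ/2) = 1.582540/sin(40.2688°) = 2.448333
C = V + |VC|·bis = (-15.0072,-24.3844)
T_A = V + ((C−V)·d_A)·d_A = V + 1.8681·d_A = (-15.5986,-22.9165)
T_B = V + ((C−V)·d_B)·d_B = V + 1.8681·d_B = (-13.4620,-24.0424)
sweep = 180° − θ = 99.4624°

center=(-15.0072,-24.3844) T_A=(-15.5986,-22.9165) T_B=(-13.4620,-24.0424) sweep=99.4624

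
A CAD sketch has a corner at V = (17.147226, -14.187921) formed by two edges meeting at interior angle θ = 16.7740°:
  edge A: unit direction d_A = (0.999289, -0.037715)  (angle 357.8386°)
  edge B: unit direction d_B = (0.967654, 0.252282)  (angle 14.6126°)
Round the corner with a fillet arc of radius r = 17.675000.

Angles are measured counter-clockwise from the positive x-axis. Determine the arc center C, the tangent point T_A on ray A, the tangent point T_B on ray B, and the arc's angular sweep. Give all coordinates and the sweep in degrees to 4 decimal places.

bisector direction at 6.2256° = (0.994103,0.108444)
center distance |VC| = r/sin(θ/2) = 17.675000/sin(8.3870°) = 121.179033
C = V + |VC|·bis = (137.6116,-1.0468)
T_A = V + ((C−V)·d_A)·d_A = V + 119.8831·d_A = (136.9450,-18.7093)
T_B = V + ((C−V)·d_B)·d_B = V + 119.8831·d_B = (133.1525,16.0564)
sweep = 180° − θ = 163.2260°

center=(137.6116,-1.0468) T_A=(136.9450,-18.7093) T_B=(133.1525,16.0564) sweep=163.2260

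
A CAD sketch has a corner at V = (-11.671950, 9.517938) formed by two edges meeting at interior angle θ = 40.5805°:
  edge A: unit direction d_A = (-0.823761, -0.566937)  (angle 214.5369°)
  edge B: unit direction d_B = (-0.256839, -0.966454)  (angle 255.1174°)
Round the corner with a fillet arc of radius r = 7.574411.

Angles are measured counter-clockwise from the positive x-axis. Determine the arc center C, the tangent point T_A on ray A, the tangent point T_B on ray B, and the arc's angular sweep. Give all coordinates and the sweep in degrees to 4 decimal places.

bisector direction at 234.8271° = (-0.576045,-0.817418)
center distance |VC| = r/sin(θ/2) = 7.574411/sin(20.2903°) = 21.842371
C = V + |VC|·bis = (-24.2541,-8.3364)
T_A = V + ((C−V)·d_A)·d_A = V + 20.4870·d_A = (-28.5484,-2.0969)
T_B = V + ((C−V)·d_B)·d_B = V + 20.4870·d_B = (-16.9338,-10.2818)
sweep = 180° − θ = 139.4195°

center=(-24.2541,-8.3364) T_A=(-28.5484,-2.0969) T_B=(-16.9338,-10.2818) sweep=139.4195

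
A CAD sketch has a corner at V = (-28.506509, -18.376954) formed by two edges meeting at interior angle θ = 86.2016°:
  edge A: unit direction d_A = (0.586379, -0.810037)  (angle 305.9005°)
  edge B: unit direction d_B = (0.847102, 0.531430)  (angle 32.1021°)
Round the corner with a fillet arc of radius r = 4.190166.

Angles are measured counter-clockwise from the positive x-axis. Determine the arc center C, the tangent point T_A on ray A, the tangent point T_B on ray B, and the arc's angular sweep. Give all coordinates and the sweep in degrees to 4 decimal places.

bisector direction at 349.0013° = (0.981632,-0.190787)
center distance |VC| = r/sin(θ/2) = 4.190166/sin(43.1008°) = 6.132393
C = V + |VC|·bis = (-22.4868,-19.5469)
T_A = V + ((C−V)·d_A)·d_A = V + 4.4776·d_A = (-25.8809,-22.0040)
T_B = V + ((C−V)·d_B)·d_B = V + 4.4776·d_B = (-24.7135,-15.9974)
sweep = 180° − θ = 93.7984°

center=(-22.4868,-19.5469) T_A=(-25.8809,-22.0040) T_B=(-24.7135,-15.9974) sweep=93.7984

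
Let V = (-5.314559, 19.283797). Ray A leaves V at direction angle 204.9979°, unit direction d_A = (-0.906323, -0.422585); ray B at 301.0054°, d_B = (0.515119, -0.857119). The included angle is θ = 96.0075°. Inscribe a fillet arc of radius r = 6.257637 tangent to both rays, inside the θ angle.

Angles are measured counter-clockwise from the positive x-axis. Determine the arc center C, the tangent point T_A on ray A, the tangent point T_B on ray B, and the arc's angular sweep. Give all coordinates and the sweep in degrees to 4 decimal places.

center=(-7.7761,11.2317) T_A=(-10.4205,16.9031) T_B=(-2.4126,14.4551) sweep=83.9925

bisector direction at 253.0017° = (-0.292344,-0.956313)
center distance |VC| = r/sin(θ/2) = 6.257637/sin(48.0037°) = 8.419985
C = V + |VC|·bis = (-7.7761,11.2317)
T_A = V + ((C−V)·d_A)·d_A = V + 5.6337·d_A = (-10.4205,16.9031)
T_B = V + ((C−V)·d_B)·d_B = V + 5.6337·d_B = (-2.4126,14.4551)
sweep = 180° − θ = 83.9925°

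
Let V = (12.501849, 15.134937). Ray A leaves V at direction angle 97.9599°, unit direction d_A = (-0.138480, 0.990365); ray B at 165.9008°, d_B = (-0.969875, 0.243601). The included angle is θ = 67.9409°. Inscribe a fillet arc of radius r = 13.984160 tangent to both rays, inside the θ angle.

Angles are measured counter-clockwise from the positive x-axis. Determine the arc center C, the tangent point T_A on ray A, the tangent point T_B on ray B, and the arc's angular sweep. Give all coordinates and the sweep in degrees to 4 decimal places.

center=(-4.2218,33.7539) T_A=(9.6276,35.6904) T_B=(-7.6284,20.1910) sweep=112.0591

bisector direction at 131.9304° = (-0.668227,0.743958)
center distance |VC| = r/sin(θ/2) = 13.984160/sin(33.9704°) = 25.026896
C = V + |VC|·bis = (-4.2218,33.7539)
T_A = V + ((C−V)·d_A)·d_A = V + 20.7555·d_A = (9.6276,35.6904)
T_B = V + ((C−V)·d_B)·d_B = V + 20.7555·d_B = (-7.6284,20.1910)
sweep = 180° − θ = 112.0591°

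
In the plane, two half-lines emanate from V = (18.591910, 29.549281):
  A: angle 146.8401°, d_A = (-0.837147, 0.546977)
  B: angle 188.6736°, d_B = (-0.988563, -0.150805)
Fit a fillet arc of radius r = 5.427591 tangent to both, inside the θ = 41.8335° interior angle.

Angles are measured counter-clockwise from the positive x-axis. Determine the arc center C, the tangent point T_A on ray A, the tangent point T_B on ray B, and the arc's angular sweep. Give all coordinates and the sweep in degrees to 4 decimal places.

center=(3.7348,32.7732) T_A=(6.7036,37.3169) T_B=(4.5533,27.4077) sweep=138.1665

bisector direction at 167.7569° = (-0.977256,0.212061)
center distance |VC| = r/sin(θ/2) = 5.427591/sin(20.9168°) = 15.202864
C = V + |VC|·bis = (3.7348,32.7732)
T_A = V + ((C−V)·d_A)·d_A = V + 14.2010·d_A = (6.7036,37.3169)
T_B = V + ((C−V)·d_B)·d_B = V + 14.2010·d_B = (4.5533,27.4077)
sweep = 180° − θ = 138.1665°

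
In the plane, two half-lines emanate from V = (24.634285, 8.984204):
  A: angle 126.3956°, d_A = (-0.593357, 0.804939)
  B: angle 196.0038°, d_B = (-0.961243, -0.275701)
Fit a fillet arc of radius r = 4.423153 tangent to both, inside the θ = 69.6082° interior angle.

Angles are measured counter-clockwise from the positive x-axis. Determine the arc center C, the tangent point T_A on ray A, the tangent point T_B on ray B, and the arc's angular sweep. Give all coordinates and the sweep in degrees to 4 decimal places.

center=(17.2983,11.4816) T_A=(20.8587,14.1061) T_B=(18.5178,7.2299) sweep=110.3918

bisector direction at 161.1997° = (-0.946648,0.322271)
center distance |VC| = r/sin(θ/2) = 4.423153/sin(34.8041°) = 7.749417
C = V + |VC|·bis = (17.2983,11.4816)
T_A = V + ((C−V)·d_A)·d_A = V + 6.3631·d_A = (20.8587,14.1061)
T_B = V + ((C−V)·d_B)·d_B = V + 6.3631·d_B = (18.5178,7.2299)
sweep = 180° − θ = 110.3918°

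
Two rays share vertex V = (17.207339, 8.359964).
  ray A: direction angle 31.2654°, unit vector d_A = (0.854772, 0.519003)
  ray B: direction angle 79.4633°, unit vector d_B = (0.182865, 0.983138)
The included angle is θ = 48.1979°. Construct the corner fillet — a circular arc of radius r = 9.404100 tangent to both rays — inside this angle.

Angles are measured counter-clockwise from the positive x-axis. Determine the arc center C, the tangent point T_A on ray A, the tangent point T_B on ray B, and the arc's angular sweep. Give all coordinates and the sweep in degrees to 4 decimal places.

bisector direction at 55.3643° = (0.568356,0.822783)
center distance |VC| = r/sin(θ/2) = 9.404100/sin(24.0989°) = 23.031555
C = V + |VC|·bis = (30.2975,27.3099)
T_A = V + ((C−V)·d_A)·d_A = V + 21.0242·d_A = (35.1782,19.2716)
T_B = V + ((C−V)·d_B)·d_B = V + 21.0242·d_B = (21.0519,29.0296)
sweep = 180° − θ = 131.8021°

center=(30.2975,27.3099) T_A=(35.1782,19.2716) T_B=(21.0519,29.0296) sweep=131.8021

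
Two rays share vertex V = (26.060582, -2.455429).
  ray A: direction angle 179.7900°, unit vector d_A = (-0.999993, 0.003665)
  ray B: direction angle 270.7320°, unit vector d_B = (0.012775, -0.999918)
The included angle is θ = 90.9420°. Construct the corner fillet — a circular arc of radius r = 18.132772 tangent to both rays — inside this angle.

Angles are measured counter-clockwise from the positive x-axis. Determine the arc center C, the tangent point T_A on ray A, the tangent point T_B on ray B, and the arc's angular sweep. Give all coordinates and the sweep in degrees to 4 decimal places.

bisector direction at 225.2610° = (-0.703878,-0.710321)
center distance |VC| = r/sin(θ/2) = 18.132772/sin(45.4710°) = 25.435382
C = V + |VC|·bis = (8.1572,-20.5227)
T_A = V + ((C−V)·d_A)·d_A = V + 17.8371·d_A = (8.2236,-2.3901)
T_B = V + ((C−V)·d_B)·d_B = V + 17.8371·d_B = (26.2885,-20.2910)
sweep = 180° − θ = 89.0580°

center=(8.1572,-20.5227) T_A=(8.2236,-2.3901) T_B=(26.2885,-20.2910) sweep=89.0580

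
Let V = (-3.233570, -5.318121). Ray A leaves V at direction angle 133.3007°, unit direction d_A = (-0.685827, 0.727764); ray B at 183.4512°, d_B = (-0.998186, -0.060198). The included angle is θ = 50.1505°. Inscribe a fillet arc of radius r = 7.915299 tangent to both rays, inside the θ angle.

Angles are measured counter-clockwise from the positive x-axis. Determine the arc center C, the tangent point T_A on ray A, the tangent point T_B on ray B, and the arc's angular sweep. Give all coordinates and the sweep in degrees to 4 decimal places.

bisector direction at 158.3759° = (-0.929622,0.368515)
center distance |VC| = r/sin(θ/2) = 7.915299/sin(25.0753°) = 18.676606
C = V + |VC|·bis = (-20.5958,1.5645)
T_A = V + ((C−V)·d_A)·d_A = V + 16.9164·d_A = (-14.8353,6.9930)
T_B = V + ((C−V)·d_B)·d_B = V + 16.9164·d_B = (-20.1193,-6.3365)
sweep = 180° − θ = 129.8495°

center=(-20.5958,1.5645) T_A=(-14.8353,6.9930) T_B=(-20.1193,-6.3365) sweep=129.8495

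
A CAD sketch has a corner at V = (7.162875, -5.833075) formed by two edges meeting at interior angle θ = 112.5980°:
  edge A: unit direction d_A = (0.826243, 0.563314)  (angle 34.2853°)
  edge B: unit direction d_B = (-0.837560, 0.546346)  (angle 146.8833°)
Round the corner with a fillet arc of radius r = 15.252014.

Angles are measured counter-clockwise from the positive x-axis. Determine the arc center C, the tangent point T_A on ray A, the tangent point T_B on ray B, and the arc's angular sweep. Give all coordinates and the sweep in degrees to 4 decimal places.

center=(6.9759,12.4989) T_A=(15.5676,-0.1029) T_B=(-1.3570,-0.2755) sweep=67.4020

bisector direction at 90.5843° = (-0.010198,0.999948)
center distance |VC| = r/sin(θ/2) = 15.252014/sin(56.2990°) = 18.332972
C = V + |VC|·bis = (6.9759,12.4989)
T_A = V + ((C−V)·d_A)·d_A = V + 10.1722·d_A = (15.5676,-0.1029)
T_B = V + ((C−V)·d_B)·d_B = V + 10.1722·d_B = (-1.3570,-0.2755)
sweep = 180° − θ = 67.4020°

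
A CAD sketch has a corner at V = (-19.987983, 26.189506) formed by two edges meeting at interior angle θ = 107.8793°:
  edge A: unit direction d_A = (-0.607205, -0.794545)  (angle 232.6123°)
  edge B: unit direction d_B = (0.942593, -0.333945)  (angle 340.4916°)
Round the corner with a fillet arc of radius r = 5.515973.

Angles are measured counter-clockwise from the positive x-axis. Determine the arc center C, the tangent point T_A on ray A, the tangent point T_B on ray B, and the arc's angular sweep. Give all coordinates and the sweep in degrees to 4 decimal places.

center=(-18.0441,19.6489) T_A=(-22.4268,22.9982) T_B=(-16.2021,24.8482) sweep=72.1207

bisector direction at 286.5520° = (0.284885,-0.958562)
center distance |VC| = r/sin(θ/2) = 5.515973/sin(53.9397°) = 6.823343
C = V + |VC|·bis = (-18.0441,19.6489)
T_A = V + ((C−V)·d_A)·d_A = V + 4.0165·d_A = (-22.4268,22.9982)
T_B = V + ((C−V)·d_B)·d_B = V + 4.0165·d_B = (-16.2021,24.8482)
sweep = 180° − θ = 72.1207°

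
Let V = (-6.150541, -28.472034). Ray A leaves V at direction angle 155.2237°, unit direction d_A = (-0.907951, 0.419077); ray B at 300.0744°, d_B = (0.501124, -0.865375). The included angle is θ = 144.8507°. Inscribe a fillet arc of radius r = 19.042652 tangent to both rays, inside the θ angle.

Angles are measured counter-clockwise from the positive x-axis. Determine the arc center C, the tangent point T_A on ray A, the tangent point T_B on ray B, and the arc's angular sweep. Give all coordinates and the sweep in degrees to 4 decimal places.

center=(-19.6071,-43.2342) T_A=(-11.6268,-25.9444) T_B=(-3.1281,-33.6915) sweep=35.1493

bisector direction at 227.6490° = (-0.673670,-0.739032)
center distance |VC| = r/sin(θ/2) = 19.042652/sin(72.4253°) = 19.974998
C = V + |VC|·bis = (-19.6071,-43.2342)
T_A = V + ((C−V)·d_A)·d_A = V + 6.0314·d_A = (-11.6268,-25.9444)
T_B = V + ((C−V)·d_B)·d_B = V + 6.0314·d_B = (-3.1281,-33.6915)
sweep = 180° − θ = 35.1493°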